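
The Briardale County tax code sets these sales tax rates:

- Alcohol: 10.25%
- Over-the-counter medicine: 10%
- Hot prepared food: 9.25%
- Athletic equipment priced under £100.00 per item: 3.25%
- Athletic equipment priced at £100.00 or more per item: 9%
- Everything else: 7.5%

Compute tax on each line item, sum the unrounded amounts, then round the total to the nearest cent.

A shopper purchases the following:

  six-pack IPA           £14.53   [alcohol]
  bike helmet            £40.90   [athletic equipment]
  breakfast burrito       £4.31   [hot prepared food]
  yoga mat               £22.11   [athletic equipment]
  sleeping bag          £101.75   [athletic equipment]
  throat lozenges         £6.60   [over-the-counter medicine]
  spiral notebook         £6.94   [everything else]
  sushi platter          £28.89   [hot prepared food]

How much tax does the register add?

£16.95

Six-pack IPA £14.53: alcohol → 10.25% → £1.489325
Bike helmet £40.90: athletic equipment, under £100.00 → 3.25% → £1.32925
Breakfast burrito £4.31: hot prepared food → 9.25% → £0.398675
Yoga mat £22.11: athletic equipment, under £100.00 → 3.25% → £0.718575
Sleeping bag £101.75: athletic equipment, £100.00 or more → 9% → £9.1575
Throat lozenges £6.60: over-the-counter medicine → 10% → £0.66
Spiral notebook £6.94: everything else → 7.5% → £0.5205
Sushi platter £28.89: hot prepared food → 9.25% → £2.672325
Unrounded tax sum = £16.94615 → £16.95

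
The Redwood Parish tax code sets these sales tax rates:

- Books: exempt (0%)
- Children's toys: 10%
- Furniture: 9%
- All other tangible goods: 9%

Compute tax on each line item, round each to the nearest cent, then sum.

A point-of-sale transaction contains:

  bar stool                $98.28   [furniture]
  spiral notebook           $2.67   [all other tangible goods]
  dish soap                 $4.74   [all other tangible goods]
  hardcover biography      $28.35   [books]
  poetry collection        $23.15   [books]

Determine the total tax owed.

$9.52

Bar stool $98.28: furniture → 9% → $8.85
Spiral notebook $2.67: all other tangible goods → 9% → $0.24
Dish soap $4.74: all other tangible goods → 9% → $0.43
Hardcover biography $28.35: books → 0% → $0.00
Poetry collection $23.15: books → 0% → $0.00
Total tax = $8.85 + $0.24 + $0.43 = $9.52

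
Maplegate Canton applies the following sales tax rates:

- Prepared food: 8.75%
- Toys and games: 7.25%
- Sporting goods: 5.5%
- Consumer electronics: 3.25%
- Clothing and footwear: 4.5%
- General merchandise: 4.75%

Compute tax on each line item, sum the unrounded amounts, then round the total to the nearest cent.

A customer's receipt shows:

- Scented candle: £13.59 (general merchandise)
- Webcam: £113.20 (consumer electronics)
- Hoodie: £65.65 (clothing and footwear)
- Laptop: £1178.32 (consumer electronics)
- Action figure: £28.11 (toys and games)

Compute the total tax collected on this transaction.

£47.61

Scented candle £13.59: general merchandise → 4.75% → £0.645525
Webcam £113.20: consumer electronics → 3.25% → £3.679
Hoodie £65.65: clothing and footwear → 4.5% → £2.95425
Laptop £1178.32: consumer electronics → 3.25% → £38.2954
Action figure £28.11: toys and games → 7.25% → £2.037975
Unrounded tax sum = £47.61215 → £47.61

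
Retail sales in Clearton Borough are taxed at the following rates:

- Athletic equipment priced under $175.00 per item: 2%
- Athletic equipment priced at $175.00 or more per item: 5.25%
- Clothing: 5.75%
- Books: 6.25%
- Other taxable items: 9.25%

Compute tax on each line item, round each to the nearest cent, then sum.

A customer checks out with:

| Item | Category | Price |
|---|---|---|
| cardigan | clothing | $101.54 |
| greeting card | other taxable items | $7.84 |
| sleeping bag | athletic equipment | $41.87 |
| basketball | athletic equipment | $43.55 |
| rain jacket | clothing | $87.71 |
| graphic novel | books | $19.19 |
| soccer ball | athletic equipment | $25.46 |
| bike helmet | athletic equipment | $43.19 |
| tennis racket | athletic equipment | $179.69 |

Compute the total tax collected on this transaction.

$25.32

Cardigan $101.54: clothing → 5.75% → $5.84
Greeting card $7.84: other taxable items → 9.25% → $0.73
Sleeping bag $41.87: athletic equipment, under $175.00 → 2% → $0.84
Basketball $43.55: athletic equipment, under $175.00 → 2% → $0.87
Rain jacket $87.71: clothing → 5.75% → $5.04
Graphic novel $19.19: books → 6.25% → $1.20
Soccer ball $25.46: athletic equipment, under $175.00 → 2% → $0.51
Bike helmet $43.19: athletic equipment, under $175.00 → 2% → $0.86
Tennis racket $179.69: athletic equipment, $175.00 or more → 5.25% → $9.43
Total tax = $5.84 + $0.73 + $0.84 + $0.87 + $5.04 + $1.20 + $0.51 + $0.86 + $9.43 = $25.32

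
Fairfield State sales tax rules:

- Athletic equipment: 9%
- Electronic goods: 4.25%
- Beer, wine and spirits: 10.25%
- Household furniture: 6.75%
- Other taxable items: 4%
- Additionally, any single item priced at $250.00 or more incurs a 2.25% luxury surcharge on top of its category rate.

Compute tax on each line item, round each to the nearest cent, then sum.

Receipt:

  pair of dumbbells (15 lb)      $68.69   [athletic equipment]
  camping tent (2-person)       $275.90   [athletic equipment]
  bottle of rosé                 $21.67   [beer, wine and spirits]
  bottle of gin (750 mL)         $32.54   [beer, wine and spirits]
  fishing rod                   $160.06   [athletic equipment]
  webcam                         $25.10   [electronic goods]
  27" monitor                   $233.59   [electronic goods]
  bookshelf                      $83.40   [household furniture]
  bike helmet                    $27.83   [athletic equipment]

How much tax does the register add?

Pair of dumbbells (15 lb) $68.69: athletic equipment → 9% → $6.18
Camping tent (2-person) $275.90: athletic equipment → 9% + 2.25% surcharge = 11.25% → $31.04
Bottle of rosé $21.67: beer, wine and spirits → 10.25% → $2.22
Bottle of gin (750 mL) $32.54: beer, wine and spirits → 10.25% → $3.34
Fishing rod $160.06: athletic equipment → 9% → $14.41
Webcam $25.10: electronic goods → 4.25% → $1.07
27" monitor $233.59: electronic goods → 4.25% → $9.93
Bookshelf $83.40: household furniture → 6.75% → $5.63
Bike helmet $27.83: athletic equipment → 9% → $2.50
Total tax = $6.18 + $31.04 + $2.22 + $3.34 + $14.41 + $1.07 + $9.93 + $5.63 + $2.50 = $76.32

$76.32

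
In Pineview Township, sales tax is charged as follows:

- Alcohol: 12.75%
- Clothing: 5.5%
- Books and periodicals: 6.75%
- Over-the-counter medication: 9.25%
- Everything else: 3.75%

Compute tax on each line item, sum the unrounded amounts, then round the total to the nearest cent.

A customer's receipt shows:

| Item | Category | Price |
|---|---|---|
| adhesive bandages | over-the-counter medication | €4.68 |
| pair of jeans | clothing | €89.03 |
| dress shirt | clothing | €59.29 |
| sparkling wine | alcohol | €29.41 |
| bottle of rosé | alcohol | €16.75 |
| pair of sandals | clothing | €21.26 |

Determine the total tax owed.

€15.65

Adhesive bandages €4.68: over-the-counter medication → 9.25% → €0.4329
Pair of jeans €89.03: clothing → 5.5% → €4.89665
Dress shirt €59.29: clothing → 5.5% → €3.26095
Sparkling wine €29.41: alcohol → 12.75% → €3.749775
Bottle of rosé €16.75: alcohol → 12.75% → €2.135625
Pair of sandals €21.26: clothing → 5.5% → €1.1693
Unrounded tax sum = €15.6452 → €15.65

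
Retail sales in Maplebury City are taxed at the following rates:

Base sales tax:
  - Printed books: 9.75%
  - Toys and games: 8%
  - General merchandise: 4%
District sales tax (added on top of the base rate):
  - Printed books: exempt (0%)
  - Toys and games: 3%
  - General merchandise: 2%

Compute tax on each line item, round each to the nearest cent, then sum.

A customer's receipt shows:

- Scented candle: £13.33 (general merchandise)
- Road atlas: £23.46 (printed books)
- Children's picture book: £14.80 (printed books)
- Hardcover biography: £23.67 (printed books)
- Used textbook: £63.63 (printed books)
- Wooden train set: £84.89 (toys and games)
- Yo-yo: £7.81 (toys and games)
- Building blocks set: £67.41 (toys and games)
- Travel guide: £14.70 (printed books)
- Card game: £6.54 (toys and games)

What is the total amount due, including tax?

£353.05

Scented candle £13.33: general merchandise → 4% + 2% district = 6% → £0.80
Road atlas £23.46: printed books → 9.75% + 0% district = 9.75% → £2.29
Children's picture book £14.80: printed books → 9.75% + 0% district = 9.75% → £1.44
Hardcover biography £23.67: printed books → 9.75% + 0% district = 9.75% → £2.31
Used textbook £63.63: printed books → 9.75% + 0% district = 9.75% → £6.20
Wooden train set £84.89: toys and games → 8% + 3% district = 11% → £9.34
Yo-yo £7.81: toys and games → 8% + 3% district = 11% → £0.86
Building blocks set £67.41: toys and games → 8% + 3% district = 11% → £7.42
Travel guide £14.70: printed books → 9.75% + 0% district = 9.75% → £1.43
Card game £6.54: toys and games → 8% + 3% district = 11% → £0.72
Subtotal = £320.24; tax = £32.81; total due = £353.05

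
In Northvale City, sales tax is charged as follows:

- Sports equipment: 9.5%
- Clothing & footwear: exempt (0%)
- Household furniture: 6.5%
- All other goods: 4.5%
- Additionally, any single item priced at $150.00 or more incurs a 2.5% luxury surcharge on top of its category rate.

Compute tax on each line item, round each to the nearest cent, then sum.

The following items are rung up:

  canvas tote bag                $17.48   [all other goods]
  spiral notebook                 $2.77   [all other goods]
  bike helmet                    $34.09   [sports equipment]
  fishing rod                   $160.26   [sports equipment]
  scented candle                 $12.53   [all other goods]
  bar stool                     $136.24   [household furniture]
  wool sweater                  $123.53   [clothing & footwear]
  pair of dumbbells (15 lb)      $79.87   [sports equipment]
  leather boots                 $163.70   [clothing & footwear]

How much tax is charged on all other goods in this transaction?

Canvas tote bag $17.48: all other goods → 4.5% → $0.79
Spiral notebook $2.77: all other goods → 4.5% → $0.12
Scented candle $12.53: all other goods → 4.5% → $0.56
Tax on all other goods = $0.79 + $0.12 + $0.56 = $1.47

$1.47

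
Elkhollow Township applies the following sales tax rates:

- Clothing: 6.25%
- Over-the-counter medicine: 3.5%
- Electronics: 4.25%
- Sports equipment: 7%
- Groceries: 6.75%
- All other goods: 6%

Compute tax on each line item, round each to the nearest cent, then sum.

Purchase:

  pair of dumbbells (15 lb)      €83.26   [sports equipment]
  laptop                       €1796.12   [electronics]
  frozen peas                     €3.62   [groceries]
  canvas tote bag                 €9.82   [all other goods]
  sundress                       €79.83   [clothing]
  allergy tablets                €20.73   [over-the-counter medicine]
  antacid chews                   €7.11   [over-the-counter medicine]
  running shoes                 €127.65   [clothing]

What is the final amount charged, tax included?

Pair of dumbbells (15 lb) €83.26: sports equipment → 7% → €5.83
Laptop €1796.12: electronics → 4.25% → €76.34
Frozen peas €3.62: groceries → 6.75% → €0.24
Canvas tote bag €9.82: all other goods → 6% → €0.59
Sundress €79.83: clothing → 6.25% → €4.99
Allergy tablets €20.73: over-the-counter medicine → 3.5% → €0.73
Antacid chews €7.11: over-the-counter medicine → 3.5% → €0.25
Running shoes €127.65: clothing → 6.25% → €7.98
Subtotal = €2128.14; tax = €96.95; total due = €2225.09

€2225.09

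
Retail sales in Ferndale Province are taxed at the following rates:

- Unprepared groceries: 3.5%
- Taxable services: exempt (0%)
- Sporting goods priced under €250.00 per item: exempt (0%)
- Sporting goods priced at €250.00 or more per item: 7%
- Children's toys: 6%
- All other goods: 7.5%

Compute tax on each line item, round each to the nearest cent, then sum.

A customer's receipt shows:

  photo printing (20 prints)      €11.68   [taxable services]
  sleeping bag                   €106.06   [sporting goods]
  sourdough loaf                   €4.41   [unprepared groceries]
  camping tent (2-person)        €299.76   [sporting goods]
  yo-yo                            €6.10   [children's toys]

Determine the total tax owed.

€21.50

Photo printing (20 prints) €11.68: taxable services → 0% → €0.00
Sleeping bag €106.06: sporting goods, under €250.00 → 0% → €0.00
Sourdough loaf €4.41: unprepared groceries → 3.5% → €0.15
Camping tent (2-person) €299.76: sporting goods, €250.00 or more → 7% → €20.98
Yo-yo €6.10: children's toys → 6% → €0.37
Total tax = €0.15 + €20.98 + €0.37 = €21.50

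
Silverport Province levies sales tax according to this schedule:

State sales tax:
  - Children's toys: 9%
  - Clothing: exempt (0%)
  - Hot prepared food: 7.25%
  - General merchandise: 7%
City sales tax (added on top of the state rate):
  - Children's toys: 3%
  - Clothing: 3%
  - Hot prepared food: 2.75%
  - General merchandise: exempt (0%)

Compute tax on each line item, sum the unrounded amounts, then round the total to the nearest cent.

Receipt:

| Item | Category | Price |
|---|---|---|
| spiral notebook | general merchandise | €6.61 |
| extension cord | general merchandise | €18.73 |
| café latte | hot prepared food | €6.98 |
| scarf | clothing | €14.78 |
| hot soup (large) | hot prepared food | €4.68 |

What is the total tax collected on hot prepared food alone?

€1.17

Café latte €6.98: hot prepared food → 7.25% + 2.75% city = 10% → €0.698
Hot soup (large) €4.68: hot prepared food → 7.25% + 2.75% city = 10% → €0.468
Tax on hot prepared food: unrounded sum = €1.166 → €1.17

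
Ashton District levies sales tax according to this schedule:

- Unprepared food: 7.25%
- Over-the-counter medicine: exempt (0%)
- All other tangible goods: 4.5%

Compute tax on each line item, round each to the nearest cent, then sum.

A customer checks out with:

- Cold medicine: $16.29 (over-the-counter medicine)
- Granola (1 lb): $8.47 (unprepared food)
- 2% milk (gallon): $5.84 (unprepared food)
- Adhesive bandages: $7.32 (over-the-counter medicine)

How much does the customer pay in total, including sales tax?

$38.95

Cold medicine $16.29: over-the-counter medicine → 0% → $0.00
Granola (1 lb) $8.47: unprepared food → 7.25% → $0.61
2% milk (gallon) $5.84: unprepared food → 7.25% → $0.42
Adhesive bandages $7.32: over-the-counter medicine → 0% → $0.00
Subtotal = $37.92; tax = $1.03; total due = $38.95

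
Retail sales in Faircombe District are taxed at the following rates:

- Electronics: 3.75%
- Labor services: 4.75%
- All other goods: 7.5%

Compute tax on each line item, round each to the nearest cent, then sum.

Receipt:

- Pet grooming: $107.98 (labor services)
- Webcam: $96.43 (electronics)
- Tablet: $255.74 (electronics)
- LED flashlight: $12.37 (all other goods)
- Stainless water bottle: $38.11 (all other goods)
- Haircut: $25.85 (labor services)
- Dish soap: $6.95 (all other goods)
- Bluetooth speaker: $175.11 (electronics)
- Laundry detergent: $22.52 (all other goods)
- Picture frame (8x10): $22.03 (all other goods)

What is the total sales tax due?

$33.79

Pet grooming $107.98: labor services → 4.75% → $5.13
Webcam $96.43: electronics → 3.75% → $3.62
Tablet $255.74: electronics → 3.75% → $9.59
LED flashlight $12.37: all other goods → 7.5% → $0.93
Stainless water bottle $38.11: all other goods → 7.5% → $2.86
Haircut $25.85: labor services → 4.75% → $1.23
Dish soap $6.95: all other goods → 7.5% → $0.52
Bluetooth speaker $175.11: electronics → 3.75% → $6.57
Laundry detergent $22.52: all other goods → 7.5% → $1.69
Picture frame (8x10) $22.03: all other goods → 7.5% → $1.65
Total tax = $5.13 + $3.62 + $9.59 + $0.93 + $2.86 + $1.23 + $0.52 + $6.57 + $1.69 + $1.65 = $33.79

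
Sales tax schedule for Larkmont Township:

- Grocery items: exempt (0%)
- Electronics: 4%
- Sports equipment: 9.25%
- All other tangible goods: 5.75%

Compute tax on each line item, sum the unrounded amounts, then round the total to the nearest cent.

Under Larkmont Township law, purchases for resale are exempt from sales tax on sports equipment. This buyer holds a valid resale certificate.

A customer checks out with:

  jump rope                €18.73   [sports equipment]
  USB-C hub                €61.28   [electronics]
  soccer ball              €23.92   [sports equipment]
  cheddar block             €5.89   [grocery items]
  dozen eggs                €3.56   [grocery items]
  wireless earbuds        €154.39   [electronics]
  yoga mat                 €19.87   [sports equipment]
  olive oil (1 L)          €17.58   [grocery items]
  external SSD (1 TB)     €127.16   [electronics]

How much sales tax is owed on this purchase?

Jump rope €18.73: sports equipment, buyer-exempt → 0% → €0.00
USB-C hub €61.28: electronics → 4% → €2.4512
Soccer ball €23.92: sports equipment, buyer-exempt → 0% → €0.00
Cheddar block €5.89: grocery items → 0% → €0.00
Dozen eggs €3.56: grocery items → 0% → €0.00
Wireless earbuds €154.39: electronics → 4% → €6.1756
Yoga mat €19.87: sports equipment, buyer-exempt → 0% → €0.00
Olive oil (1 L) €17.58: grocery items → 0% → €0.00
External SSD (1 TB) €127.16: electronics → 4% → €5.0864
Unrounded tax sum = €13.7132 → €13.71

€13.71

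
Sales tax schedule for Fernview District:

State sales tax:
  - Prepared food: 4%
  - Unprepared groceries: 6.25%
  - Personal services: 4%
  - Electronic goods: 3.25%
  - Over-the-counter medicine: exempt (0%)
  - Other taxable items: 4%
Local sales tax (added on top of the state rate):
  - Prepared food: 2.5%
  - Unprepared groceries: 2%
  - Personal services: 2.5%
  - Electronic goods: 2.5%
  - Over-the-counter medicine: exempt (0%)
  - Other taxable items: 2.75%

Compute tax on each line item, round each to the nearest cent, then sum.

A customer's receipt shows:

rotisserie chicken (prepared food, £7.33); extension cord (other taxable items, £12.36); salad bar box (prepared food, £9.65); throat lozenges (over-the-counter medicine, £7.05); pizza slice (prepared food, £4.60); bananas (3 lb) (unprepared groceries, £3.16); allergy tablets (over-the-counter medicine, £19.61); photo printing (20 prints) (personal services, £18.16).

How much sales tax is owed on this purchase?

Rotisserie chicken £7.33: prepared food → 4% + 2.5% local = 6.5% → £0.48
Extension cord £12.36: other taxable items → 4% + 2.75% local = 6.75% → £0.83
Salad bar box £9.65: prepared food → 4% + 2.5% local = 6.5% → £0.63
Throat lozenges £7.05: over-the-counter medicine → 0% + 0% local = 0% → £0.00
Pizza slice £4.60: prepared food → 4% + 2.5% local = 6.5% → £0.30
Bananas (3 lb) £3.16: unprepared groceries → 6.25% + 2% local = 8.25% → £0.26
Allergy tablets £19.61: over-the-counter medicine → 0% + 0% local = 0% → £0.00
Photo printing (20 prints) £18.16: personal services → 4% + 2.5% local = 6.5% → £1.18
Total tax = £0.48 + £0.83 + £0.63 + £0.30 + £0.26 + £1.18 = £3.68

£3.68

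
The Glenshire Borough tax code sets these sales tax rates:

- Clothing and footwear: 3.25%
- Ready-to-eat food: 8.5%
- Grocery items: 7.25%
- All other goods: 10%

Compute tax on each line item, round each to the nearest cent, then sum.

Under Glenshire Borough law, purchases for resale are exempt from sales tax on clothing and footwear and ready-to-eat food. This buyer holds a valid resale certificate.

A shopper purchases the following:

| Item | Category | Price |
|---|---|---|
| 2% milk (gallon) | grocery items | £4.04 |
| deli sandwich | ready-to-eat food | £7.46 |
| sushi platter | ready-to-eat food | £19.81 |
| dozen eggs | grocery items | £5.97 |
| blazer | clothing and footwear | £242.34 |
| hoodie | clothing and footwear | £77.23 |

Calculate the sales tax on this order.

2% milk (gallon) £4.04: grocery items → 7.25% → £0.29
Deli sandwich £7.46: ready-to-eat food, buyer-exempt → 0% → £0.00
Sushi platter £19.81: ready-to-eat food, buyer-exempt → 0% → £0.00
Dozen eggs £5.97: grocery items → 7.25% → £0.43
Blazer £242.34: clothing and footwear, buyer-exempt → 0% → £0.00
Hoodie £77.23: clothing and footwear, buyer-exempt → 0% → £0.00
Total tax = £0.29 + £0.43 = £0.72

£0.72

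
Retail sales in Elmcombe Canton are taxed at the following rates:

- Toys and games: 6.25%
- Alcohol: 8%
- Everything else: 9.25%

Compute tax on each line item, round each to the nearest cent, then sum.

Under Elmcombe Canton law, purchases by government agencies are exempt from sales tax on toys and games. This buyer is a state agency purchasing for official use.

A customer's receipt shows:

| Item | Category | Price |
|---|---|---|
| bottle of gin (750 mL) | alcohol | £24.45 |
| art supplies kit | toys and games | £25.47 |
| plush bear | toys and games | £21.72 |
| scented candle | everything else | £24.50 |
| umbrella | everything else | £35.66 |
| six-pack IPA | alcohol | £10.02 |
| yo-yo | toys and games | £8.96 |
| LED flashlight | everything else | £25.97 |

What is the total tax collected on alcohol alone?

Bottle of gin (750 mL) £24.45: alcohol → 8% → £1.96
Six-pack IPA £10.02: alcohol → 8% → £0.80
Tax on alcohol = £1.96 + £0.80 = £2.76

£2.76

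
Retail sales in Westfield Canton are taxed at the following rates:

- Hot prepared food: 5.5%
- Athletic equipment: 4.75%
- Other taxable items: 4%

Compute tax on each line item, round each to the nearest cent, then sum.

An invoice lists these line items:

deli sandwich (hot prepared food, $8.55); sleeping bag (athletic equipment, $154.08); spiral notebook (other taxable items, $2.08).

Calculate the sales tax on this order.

$7.87

Deli sandwich $8.55: hot prepared food → 5.5% → $0.47
Sleeping bag $154.08: athletic equipment → 4.75% → $7.32
Spiral notebook $2.08: other taxable items → 4% → $0.08
Total tax = $0.47 + $7.32 + $0.08 = $7.87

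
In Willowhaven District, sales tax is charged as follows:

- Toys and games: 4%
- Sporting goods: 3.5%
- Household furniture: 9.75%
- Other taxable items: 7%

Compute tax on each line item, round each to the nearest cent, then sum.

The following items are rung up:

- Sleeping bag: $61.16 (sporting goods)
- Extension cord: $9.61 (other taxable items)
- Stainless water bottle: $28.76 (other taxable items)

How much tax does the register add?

$4.82

Sleeping bag $61.16: sporting goods → 3.5% → $2.14
Extension cord $9.61: other taxable items → 7% → $0.67
Stainless water bottle $28.76: other taxable items → 7% → $2.01
Total tax = $2.14 + $0.67 + $2.01 = $4.82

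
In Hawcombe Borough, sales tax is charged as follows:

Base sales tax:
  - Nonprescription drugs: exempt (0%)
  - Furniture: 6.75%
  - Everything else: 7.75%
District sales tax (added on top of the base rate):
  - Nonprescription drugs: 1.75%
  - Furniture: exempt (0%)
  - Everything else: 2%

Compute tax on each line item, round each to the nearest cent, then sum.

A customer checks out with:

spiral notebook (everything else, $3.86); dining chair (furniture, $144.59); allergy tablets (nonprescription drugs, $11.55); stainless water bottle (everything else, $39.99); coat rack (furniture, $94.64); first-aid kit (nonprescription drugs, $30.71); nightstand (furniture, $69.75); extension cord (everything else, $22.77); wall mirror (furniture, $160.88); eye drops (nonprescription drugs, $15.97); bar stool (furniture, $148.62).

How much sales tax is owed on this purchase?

$49.27

Spiral notebook $3.86: everything else → 7.75% + 2% district = 9.75% → $0.38
Dining chair $144.59: furniture → 6.75% + 0% district = 6.75% → $9.76
Allergy tablets $11.55: nonprescription drugs → 0% + 1.75% district = 1.75% → $0.20
Stainless water bottle $39.99: everything else → 7.75% + 2% district = 9.75% → $3.90
Coat rack $94.64: furniture → 6.75% + 0% district = 6.75% → $6.39
First-aid kit $30.71: nonprescription drugs → 0% + 1.75% district = 1.75% → $0.54
Nightstand $69.75: furniture → 6.75% + 0% district = 6.75% → $4.71
Extension cord $22.77: everything else → 7.75% + 2% district = 9.75% → $2.22
Wall mirror $160.88: furniture → 6.75% + 0% district = 6.75% → $10.86
Eye drops $15.97: nonprescription drugs → 0% + 1.75% district = 1.75% → $0.28
Bar stool $148.62: furniture → 6.75% + 0% district = 6.75% → $10.03
Total tax = $0.38 + $9.76 + $0.20 + $3.90 + $6.39 + $0.54 + $4.71 + $2.22 + $10.86 + $0.28 + $10.03 = $49.27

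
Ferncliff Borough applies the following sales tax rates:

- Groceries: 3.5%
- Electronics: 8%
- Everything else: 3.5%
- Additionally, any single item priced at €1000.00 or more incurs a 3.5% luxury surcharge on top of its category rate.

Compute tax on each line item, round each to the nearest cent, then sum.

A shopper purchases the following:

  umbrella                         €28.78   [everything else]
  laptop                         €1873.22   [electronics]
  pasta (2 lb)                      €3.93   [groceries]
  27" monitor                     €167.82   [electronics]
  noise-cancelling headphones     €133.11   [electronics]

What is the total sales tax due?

€240.65

Umbrella €28.78: everything else → 3.5% → €1.01
Laptop €1873.22: electronics → 8% + 3.5% surcharge = 11.5% → €215.42
Pasta (2 lb) €3.93: groceries → 3.5% → €0.14
27" monitor €167.82: electronics → 8% → €13.43
Noise-cancelling headphones €133.11: electronics → 8% → €10.65
Total tax = €1.01 + €215.42 + €0.14 + €13.43 + €10.65 = €240.65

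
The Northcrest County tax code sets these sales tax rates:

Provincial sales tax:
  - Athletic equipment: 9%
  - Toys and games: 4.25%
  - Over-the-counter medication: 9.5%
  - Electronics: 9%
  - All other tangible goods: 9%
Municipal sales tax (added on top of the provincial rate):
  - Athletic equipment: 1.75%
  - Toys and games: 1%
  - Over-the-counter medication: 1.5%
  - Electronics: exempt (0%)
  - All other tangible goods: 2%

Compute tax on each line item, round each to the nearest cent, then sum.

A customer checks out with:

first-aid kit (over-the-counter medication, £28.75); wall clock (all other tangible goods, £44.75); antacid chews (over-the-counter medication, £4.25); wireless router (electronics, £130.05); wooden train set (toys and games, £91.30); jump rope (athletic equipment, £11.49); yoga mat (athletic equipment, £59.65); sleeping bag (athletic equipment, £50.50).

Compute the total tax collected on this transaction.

£38.12

First-aid kit £28.75: over-the-counter medication → 9.5% + 1.5% municipal = 11% → £3.16
Wall clock £44.75: all other tangible goods → 9% + 2% municipal = 11% → £4.92
Antacid chews £4.25: over-the-counter medication → 9.5% + 1.5% municipal = 11% → £0.47
Wireless router £130.05: electronics → 9% + 0% municipal = 9% → £11.70
Wooden train set £91.30: toys and games → 4.25% + 1% municipal = 5.25% → £4.79
Jump rope £11.49: athletic equipment → 9% + 1.75% municipal = 10.75% → £1.24
Yoga mat £59.65: athletic equipment → 9% + 1.75% municipal = 10.75% → £6.41
Sleeping bag £50.50: athletic equipment → 9% + 1.75% municipal = 10.75% → £5.43
Total tax = £3.16 + £4.92 + £0.47 + £11.70 + £4.79 + £1.24 + £6.41 + £5.43 = £38.12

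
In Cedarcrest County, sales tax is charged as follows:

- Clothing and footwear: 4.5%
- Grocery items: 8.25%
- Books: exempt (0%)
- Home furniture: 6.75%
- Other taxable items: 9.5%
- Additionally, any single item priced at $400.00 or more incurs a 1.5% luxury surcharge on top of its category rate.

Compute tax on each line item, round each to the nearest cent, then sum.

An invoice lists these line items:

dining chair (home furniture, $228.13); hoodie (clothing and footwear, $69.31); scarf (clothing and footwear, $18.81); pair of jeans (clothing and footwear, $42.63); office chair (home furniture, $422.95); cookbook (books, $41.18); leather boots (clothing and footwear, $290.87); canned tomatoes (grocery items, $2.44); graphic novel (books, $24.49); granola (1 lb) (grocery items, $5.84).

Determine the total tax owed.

Dining chair $228.13: home furniture → 6.75% → $15.40
Hoodie $69.31: clothing and footwear → 4.5% → $3.12
Scarf $18.81: clothing and footwear → 4.5% → $0.85
Pair of jeans $42.63: clothing and footwear → 4.5% → $1.92
Office chair $422.95: home furniture → 6.75% + 1.5% surcharge = 8.25% → $34.89
Cookbook $41.18: books → 0% → $0.00
Leather boots $290.87: clothing and footwear → 4.5% → $13.09
Canned tomatoes $2.44: grocery items → 8.25% → $0.20
Graphic novel $24.49: books → 0% → $0.00
Granola (1 lb) $5.84: grocery items → 8.25% → $0.48
Total tax = $15.40 + $3.12 + $0.85 + $1.92 + $34.89 + $13.09 + $0.20 + $0.48 = $69.95

$69.95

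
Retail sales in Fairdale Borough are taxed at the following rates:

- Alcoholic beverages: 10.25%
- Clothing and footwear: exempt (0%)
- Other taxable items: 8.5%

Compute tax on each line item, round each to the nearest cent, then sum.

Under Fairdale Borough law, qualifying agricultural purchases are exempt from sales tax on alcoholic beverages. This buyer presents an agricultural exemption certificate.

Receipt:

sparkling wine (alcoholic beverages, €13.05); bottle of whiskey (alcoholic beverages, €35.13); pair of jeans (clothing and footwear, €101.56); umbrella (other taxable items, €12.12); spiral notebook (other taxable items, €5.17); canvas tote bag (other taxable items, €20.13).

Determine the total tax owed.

Sparkling wine €13.05: alcoholic beverages, buyer-exempt → 0% → €0.00
Bottle of whiskey €35.13: alcoholic beverages, buyer-exempt → 0% → €0.00
Pair of jeans €101.56: clothing and footwear → 0% → €0.00
Umbrella €12.12: other taxable items → 8.5% → €1.03
Spiral notebook €5.17: other taxable items → 8.5% → €0.44
Canvas tote bag €20.13: other taxable items → 8.5% → €1.71
Total tax = €1.03 + €0.44 + €1.71 = €3.18

€3.18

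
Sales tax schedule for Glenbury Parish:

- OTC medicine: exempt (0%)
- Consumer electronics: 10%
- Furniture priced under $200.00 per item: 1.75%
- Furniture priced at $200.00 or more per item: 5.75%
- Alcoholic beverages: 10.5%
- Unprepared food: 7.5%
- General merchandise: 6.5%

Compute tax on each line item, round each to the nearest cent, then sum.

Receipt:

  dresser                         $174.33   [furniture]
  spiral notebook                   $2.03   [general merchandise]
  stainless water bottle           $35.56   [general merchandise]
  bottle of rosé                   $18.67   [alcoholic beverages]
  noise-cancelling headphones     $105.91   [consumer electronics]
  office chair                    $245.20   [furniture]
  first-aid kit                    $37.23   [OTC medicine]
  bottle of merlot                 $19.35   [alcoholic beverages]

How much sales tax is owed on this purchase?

$34.17

Dresser $174.33: furniture, under $200.00 → 1.75% → $3.05
Spiral notebook $2.03: general merchandise → 6.5% → $0.13
Stainless water bottle $35.56: general merchandise → 6.5% → $2.31
Bottle of rosé $18.67: alcoholic beverages → 10.5% → $1.96
Noise-cancelling headphones $105.91: consumer electronics → 10% → $10.59
Office chair $245.20: furniture, $200.00 or more → 5.75% → $14.10
First-aid kit $37.23: OTC medicine → 0% → $0.00
Bottle of merlot $19.35: alcoholic beverages → 10.5% → $2.03
Total tax = $3.05 + $0.13 + $2.31 + $1.96 + $10.59 + $14.10 + $2.03 = $34.17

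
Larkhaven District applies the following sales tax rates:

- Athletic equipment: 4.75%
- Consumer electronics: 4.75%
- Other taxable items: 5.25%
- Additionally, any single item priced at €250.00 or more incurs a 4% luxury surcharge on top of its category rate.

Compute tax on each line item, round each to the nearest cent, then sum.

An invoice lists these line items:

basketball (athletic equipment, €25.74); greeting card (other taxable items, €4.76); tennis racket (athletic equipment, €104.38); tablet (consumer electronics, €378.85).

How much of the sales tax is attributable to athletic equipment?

Basketball €25.74: athletic equipment → 4.75% → €1.22
Tennis racket €104.38: athletic equipment → 4.75% → €4.96
Tax on athletic equipment = €1.22 + €4.96 = €6.18

€6.18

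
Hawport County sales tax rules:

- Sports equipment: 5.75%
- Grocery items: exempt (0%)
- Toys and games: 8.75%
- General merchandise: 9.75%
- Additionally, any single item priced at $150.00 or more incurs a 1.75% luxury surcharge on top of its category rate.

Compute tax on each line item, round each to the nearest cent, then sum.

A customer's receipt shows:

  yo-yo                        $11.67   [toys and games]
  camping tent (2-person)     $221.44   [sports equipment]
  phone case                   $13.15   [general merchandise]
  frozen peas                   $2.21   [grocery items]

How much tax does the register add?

Yo-yo $11.67: toys and games → 8.75% → $1.02
Camping tent (2-person) $221.44: sports equipment → 5.75% + 1.75% surcharge = 7.5% → $16.61
Phone case $13.15: general merchandise → 9.75% → $1.28
Frozen peas $2.21: grocery items → 0% → $0.00
Total tax = $1.02 + $16.61 + $1.28 = $18.91

$18.91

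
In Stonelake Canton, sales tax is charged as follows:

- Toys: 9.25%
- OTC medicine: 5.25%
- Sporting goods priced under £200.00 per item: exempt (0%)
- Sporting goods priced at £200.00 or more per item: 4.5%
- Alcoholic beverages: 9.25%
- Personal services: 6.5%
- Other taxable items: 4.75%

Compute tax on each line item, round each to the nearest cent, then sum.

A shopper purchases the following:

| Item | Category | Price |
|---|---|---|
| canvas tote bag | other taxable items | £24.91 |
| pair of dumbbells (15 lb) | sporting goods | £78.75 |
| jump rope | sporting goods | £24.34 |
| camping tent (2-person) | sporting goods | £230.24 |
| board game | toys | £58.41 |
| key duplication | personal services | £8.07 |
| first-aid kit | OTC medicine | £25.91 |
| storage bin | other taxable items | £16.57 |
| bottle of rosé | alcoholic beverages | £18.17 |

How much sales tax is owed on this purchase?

Canvas tote bag £24.91: other taxable items → 4.75% → £1.18
Pair of dumbbells (15 lb) £78.75: sporting goods, under £200.00 → 0% → £0.00
Jump rope £24.34: sporting goods, under £200.00 → 0% → £0.00
Camping tent (2-person) £230.24: sporting goods, £200.00 or more → 4.5% → £10.36
Board game £58.41: toys → 9.25% → £5.40
Key duplication £8.07: personal services → 6.5% → £0.52
First-aid kit £25.91: OTC medicine → 5.25% → £1.36
Storage bin £16.57: other taxable items → 4.75% → £0.79
Bottle of rosé £18.17: alcoholic beverages → 9.25% → £1.68
Total tax = £1.18 + £10.36 + £5.40 + £0.52 + £1.36 + £0.79 + £1.68 = £21.29

£21.29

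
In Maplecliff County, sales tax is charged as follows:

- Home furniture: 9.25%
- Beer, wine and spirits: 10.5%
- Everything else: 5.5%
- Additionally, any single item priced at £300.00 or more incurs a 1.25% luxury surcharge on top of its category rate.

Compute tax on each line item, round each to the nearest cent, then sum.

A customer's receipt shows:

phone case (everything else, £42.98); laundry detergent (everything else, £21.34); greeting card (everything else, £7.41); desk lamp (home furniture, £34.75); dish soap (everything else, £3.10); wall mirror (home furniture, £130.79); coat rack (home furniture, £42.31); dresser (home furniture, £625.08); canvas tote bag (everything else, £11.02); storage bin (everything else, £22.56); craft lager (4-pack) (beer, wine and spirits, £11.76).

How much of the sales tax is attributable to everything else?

£5.96

Phone case £42.98: everything else → 5.5% → £2.36
Laundry detergent £21.34: everything else → 5.5% → £1.17
Greeting card £7.41: everything else → 5.5% → £0.41
Dish soap £3.10: everything else → 5.5% → £0.17
Canvas tote bag £11.02: everything else → 5.5% → £0.61
Storage bin £22.56: everything else → 5.5% → £1.24
Tax on everything else = £2.36 + £1.17 + £0.41 + £0.17 + £0.61 + £1.24 = £5.96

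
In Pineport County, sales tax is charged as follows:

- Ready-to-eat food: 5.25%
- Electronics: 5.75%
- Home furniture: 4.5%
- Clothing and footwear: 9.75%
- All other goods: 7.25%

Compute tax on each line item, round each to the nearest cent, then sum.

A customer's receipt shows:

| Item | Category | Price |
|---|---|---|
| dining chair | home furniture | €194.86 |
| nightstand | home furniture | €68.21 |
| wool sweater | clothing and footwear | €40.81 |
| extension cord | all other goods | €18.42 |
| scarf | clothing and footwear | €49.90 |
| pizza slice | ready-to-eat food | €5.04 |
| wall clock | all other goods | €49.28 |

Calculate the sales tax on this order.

€25.86

Dining chair €194.86: home furniture → 4.5% → €8.77
Nightstand €68.21: home furniture → 4.5% → €3.07
Wool sweater €40.81: clothing and footwear → 9.75% → €3.98
Extension cord €18.42: all other goods → 7.25% → €1.34
Scarf €49.90: clothing and footwear → 9.75% → €4.87
Pizza slice €5.04: ready-to-eat food → 5.25% → €0.26
Wall clock €49.28: all other goods → 7.25% → €3.57
Total tax = €8.77 + €3.07 + €3.98 + €1.34 + €4.87 + €0.26 + €3.57 = €25.86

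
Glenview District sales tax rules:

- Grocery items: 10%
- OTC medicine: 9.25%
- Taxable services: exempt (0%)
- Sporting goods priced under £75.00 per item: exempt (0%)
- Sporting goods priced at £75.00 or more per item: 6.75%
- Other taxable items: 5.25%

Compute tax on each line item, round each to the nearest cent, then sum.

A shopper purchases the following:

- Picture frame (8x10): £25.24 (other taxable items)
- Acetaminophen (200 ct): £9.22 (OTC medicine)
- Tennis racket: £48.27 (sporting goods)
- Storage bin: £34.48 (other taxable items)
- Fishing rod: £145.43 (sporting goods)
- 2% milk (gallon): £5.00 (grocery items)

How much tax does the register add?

£14.31

Picture frame (8x10) £25.24: other taxable items → 5.25% → £1.33
Acetaminophen (200 ct) £9.22: OTC medicine → 9.25% → £0.85
Tennis racket £48.27: sporting goods, under £75.00 → 0% → £0.00
Storage bin £34.48: other taxable items → 5.25% → £1.81
Fishing rod £145.43: sporting goods, £75.00 or more → 6.75% → £9.82
2% milk (gallon) £5.00: grocery items → 10% → £0.50
Total tax = £1.33 + £0.85 + £1.81 + £9.82 + £0.50 = £14.31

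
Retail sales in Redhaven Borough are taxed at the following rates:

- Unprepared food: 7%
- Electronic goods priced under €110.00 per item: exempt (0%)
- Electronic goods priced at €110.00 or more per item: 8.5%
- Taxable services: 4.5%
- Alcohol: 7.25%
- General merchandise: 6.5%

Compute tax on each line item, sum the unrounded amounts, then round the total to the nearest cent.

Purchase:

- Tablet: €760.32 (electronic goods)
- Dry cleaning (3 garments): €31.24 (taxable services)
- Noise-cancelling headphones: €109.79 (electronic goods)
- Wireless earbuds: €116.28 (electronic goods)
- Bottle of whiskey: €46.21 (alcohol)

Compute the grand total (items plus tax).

Tablet €760.32: electronic goods, €110.00 or more → 8.5% → €64.6272
Dry cleaning (3 garments) €31.24: taxable services → 4.5% → €1.4058
Noise-cancelling headphones €109.79: electronic goods, under €110.00 → 0% → €0.00
Wireless earbuds €116.28: electronic goods, €110.00 or more → 8.5% → €9.8838
Bottle of whiskey €46.21: alcohol → 7.25% → €3.350225
Subtotal = €1063.84; unrounded tax = €79.267025 → €79.27; total due = €1143.11

€1143.11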